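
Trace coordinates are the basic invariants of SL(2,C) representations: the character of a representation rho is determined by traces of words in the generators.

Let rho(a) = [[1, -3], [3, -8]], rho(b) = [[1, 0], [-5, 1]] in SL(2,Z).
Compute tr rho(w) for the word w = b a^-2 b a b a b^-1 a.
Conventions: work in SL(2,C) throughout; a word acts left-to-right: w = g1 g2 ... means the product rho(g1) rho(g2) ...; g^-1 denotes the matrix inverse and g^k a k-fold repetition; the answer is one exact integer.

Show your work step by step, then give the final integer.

-272002

rho(b) = [[1, 0], [-5, 1]]
... * rho(a^-1) = [[-8, 3], [-3, 1]]  ->  [[-8, 3], [37, -14]]
... * rho(a^-1) = [[-8, 3], [-3, 1]]  ->  [[55, -21], [-254, 97]]
... * rho(b) = [[1, 0], [-5, 1]]  ->  [[160, -21], [-739, 97]]
... * rho(a) = [[1, -3], [3, -8]]  ->  [[97, -312], [-448, 1441]]
... * rho(b) = [[1, 0], [-5, 1]]  ->  [[1657, -312], [-7653, 1441]]
... * rho(a) = [[1, -3], [3, -8]]  ->  [[721, -2475], [-3330, 11431]]
... * rho(b^-1) = [[1, 0], [5, 1]]  ->  [[-11654, -2475], [53825, 11431]]
... * rho(a) = [[1, -3], [3, -8]]  ->  [[-19079, 54762], [88118, -252923]]
tr = -19079 + -252923 = -272002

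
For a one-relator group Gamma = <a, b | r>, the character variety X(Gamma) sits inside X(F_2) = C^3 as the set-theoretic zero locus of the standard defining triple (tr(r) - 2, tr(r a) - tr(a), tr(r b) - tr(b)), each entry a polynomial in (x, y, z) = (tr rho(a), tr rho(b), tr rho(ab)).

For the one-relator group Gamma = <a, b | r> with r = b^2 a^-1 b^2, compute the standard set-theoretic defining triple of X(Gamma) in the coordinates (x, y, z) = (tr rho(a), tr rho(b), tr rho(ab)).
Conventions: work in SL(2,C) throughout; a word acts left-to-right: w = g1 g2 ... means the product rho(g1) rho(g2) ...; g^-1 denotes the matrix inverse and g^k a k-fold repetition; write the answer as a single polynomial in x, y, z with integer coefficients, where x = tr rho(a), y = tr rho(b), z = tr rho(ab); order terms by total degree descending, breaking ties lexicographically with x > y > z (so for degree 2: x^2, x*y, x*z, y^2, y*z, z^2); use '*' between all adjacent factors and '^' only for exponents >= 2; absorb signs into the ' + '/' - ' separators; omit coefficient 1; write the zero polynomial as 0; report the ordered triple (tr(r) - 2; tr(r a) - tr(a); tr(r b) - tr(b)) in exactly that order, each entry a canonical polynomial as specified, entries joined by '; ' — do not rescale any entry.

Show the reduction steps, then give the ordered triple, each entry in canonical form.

trace(b^2) = trace(b) trace(b) - trace(1)   [square of b] = y^2 - 2
trace(b^3) = trace(b) trace(b^2) - trace(b)   [square of b] = y^3 - 3*y
so trace(b^4) = trace(b) trace(b^3) - trace(b^2)   [square of b] = y^4 - 4*y^2 + 2
so trace(a b^2) = trace(b) trace(a b) - trace(a)   [square of b] = y*z - x
so trace(b a b^2) = trace(b) trace(a b^2) - trace(a b)   [square of b] = y^2*z - x*y - z
so trace(b^4 a) = trace(b) trace(b a b^2) - trace(b a b)   [square of b] = y^3*z - x*y^2 - 2*y*z + x
so trace(b^2 a^-1 b^2) = trace(b^4) trace(a) - trace(b^4 a)   [inverse elimination on a] = x*y^4 - y^3*z - 3*x*y^2 + 2*y*z + x
trace(a b a b) = trace(b a) trace(b a) - trace(1)  (split on b) = z^2 - 2
trace(a b a) = trace(a) trace(b a) - trace(b)  (reduce the a square) = x*z - y
reduce: trace(a b^2 a b) = trace(b) trace(a b a b) - trace(a b a)  (reduce the b square) = y*z^2 - x*z - y
reduce: trace(a b^2 a) = trace(a) trace(b^2 a) - trace(b^2)  (reduce the a square) = x*y*z - x^2 - y^2 + 2
so trace(b^2 a b^2 a) = trace(b) trace(a b^2 a b) - trace(a b^2 a)  (reduce the b square) = y^2*z^2 - 2*x*y*z + x^2 - 2
trace(b^2 a^-1 b^2 a) = trace(b^2 a b^2) trace(a) - trace(b^2 a b^2 a)  (eliminate a^-1) = x*y^3*z - x^2*y^2 - y^2*z^2 + 2
reduce: trace(b^5) = trace(b) trace(b^4) - trace(b^3)   [square of b] = y^5 - 5*y^3 + 5*y
trace(b^5 a) = trace(b) trace(a b^4) - trace(a b^3)   [square of b] = y^4*z - x*y^3 - 3*y^2*z + 2*x*y + z
reduce: trace(b^2 a^-1 b^3) = trace(b^5) trace(a) - trace(b^5 a)   [inverse elimination on a] = x*y^5 - y^4*z - 4*x*y^3 + 3*y^2*z + 3*x*y - z
assemble the triple (trace(r) - 2; trace(r a) - x; trace(r b) - y)

x*y^4 - y^3*z - 3*x*y^2 + 2*y*z + x - 2; x*y^3*z - x^2*y^2 - y^2*z^2 - x + 2; x*y^5 - y^4*z - 4*x*y^3 + 3*y^2*z + 3*x*y - y - z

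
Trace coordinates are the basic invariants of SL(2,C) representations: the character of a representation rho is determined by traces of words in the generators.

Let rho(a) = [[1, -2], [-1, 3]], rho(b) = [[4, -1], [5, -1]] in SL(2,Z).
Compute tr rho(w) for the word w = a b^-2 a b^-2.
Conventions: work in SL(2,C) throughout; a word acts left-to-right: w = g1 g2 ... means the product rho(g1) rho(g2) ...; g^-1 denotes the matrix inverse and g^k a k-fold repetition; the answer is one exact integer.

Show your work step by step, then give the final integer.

3134

rho(a) = [[1, -2], [-1, 3]]
... * rho(b^-1) = [[-1, 1], [-5, 4]]  ->  [[9, -7], [-14, 11]]
... * rho(b^-1) = [[-1, 1], [-5, 4]]  ->  [[26, -19], [-41, 30]]
... * rho(a) = [[1, -2], [-1, 3]]  ->  [[45, -109], [-71, 172]]
... * rho(b^-1) = [[-1, 1], [-5, 4]]  ->  [[500, -391], [-789, 617]]
... * rho(b^-1) = [[-1, 1], [-5, 4]]  ->  [[1455, -1064], [-2296, 1679]]
tr = 1455 + 1679 = 3134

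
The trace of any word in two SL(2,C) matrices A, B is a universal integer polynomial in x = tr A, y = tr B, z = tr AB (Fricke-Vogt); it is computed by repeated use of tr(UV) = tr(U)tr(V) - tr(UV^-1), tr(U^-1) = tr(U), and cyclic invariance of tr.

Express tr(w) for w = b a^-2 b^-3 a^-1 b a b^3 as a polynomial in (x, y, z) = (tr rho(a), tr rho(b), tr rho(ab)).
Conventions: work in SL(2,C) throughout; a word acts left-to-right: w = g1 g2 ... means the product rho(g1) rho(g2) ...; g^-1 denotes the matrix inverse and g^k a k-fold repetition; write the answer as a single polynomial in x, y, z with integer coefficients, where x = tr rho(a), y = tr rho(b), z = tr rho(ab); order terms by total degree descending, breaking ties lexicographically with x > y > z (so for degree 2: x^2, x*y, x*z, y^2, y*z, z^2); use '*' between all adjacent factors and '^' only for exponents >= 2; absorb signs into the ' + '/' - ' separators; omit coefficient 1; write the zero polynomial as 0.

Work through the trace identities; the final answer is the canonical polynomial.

tr(b^2) = tr(b) * tr(b) - tr(1) = y^2 - 2
tr(b^3) = tr(b) * tr(b^2) - tr(b) = y^3 - 3*y
tr(b^4) = tr(b) * tr(b^3) - tr(b^2) = y^4 - 4*y^2 + 2
tr(a b^2) = tr(b) * tr(a b) - tr(a) = y*z - x
tr(b^2 a b) = tr(b) * tr(a b^2) - tr(a b) = y^2*z - x*y - z
tr(a b^4) = tr(b) * tr(b^2 a b) - tr(b^2 a) = y^3*z - x*y^2 - 2*y*z + x
tr(b a b^4) = tr(b) * tr(a b^4) - tr(a b^3) = y^4*z - x*y^3 - 3*y^2*z + 2*x*y + z
tr(a b a b) = tr(b a) * tr(b a) - tr(1)   [split at repeated b] = z^2 - 2
tr(a b a) = tr(a) * tr(b a) - tr(b) = x*z - y
tr(b a b a b) = tr(b) * tr(a b a b) - tr(a b a) = y*z^2 - x*z - y
tr(b a b a b^2) = tr(b) * tr(b a b a b) - tr(b a b a) = y^2*z^2 - x*y*z - y^2 - z^2 + 2
tr(b a b^4 a) = tr(b) * tr(b a b a b^2) - tr(b a b a b) = y^3*z^2 - x*y^2*z - y^3 - 2*y*z^2 + x*z + 3*y
tr(a b^4 a^-1 b) = tr(b a b^4) * tr(a) - tr(b a b^4 a) = x*y^4*z - x^2*y^3 - y^3*z^2 - 2*x*y^2*z + 2*x^2*y + y^3 + 2*y*z^2 - 3*y
tr(b^-1 a b^4 a^-1) = tr(a b^4 a^-1) * tr(b) - tr(a b^4 a^-1 b) = -x*y^4*z + x^2*y^3 + y^5 + y^3*z^2 + 2*x*y^2*z - 2*x^2*y - 5*y^3 - 2*y*z^2 + 5*y
tr(a b^4 a^-2 b^-1) = tr(b^-1 a b^4 a^-1) * tr(a) - tr(b^-1 a b^4) = -x^2*y^4*z + x^3*y^3 + x*y^5 + x*y^3*z^2 + 2*x^2*y^2*z - 2*x^3*y - 5*x*y^3 - 2*x*y*z^2 - y^2*z + 6*x*y + z
tr(b a b a b^4) = tr(b) * tr(b a b a b^3) - tr(b a b a b^2) = y^4*z^2 - x*y^3*z - y^4 - 3*y^2*z^2 + 2*x*y*z + 4*y^2 + z^2 - 2
tr(a b a b a b) = tr(a b) * tr(a b a b) - tr(a^-1 b^-1)   [split at repeated a] = z^3 - 3*z
tr(a b a b a) = tr(a) * tr(b a b a) - tr(b a b) = x*z^2 - y*z - x
tr(a b a b a b^2) = tr(b) * tr(a b a b a b) - tr(a b a b a) = y*z^3 - x*z^2 - 2*y*z + x
tr(b a b a b a b^2) = tr(b) * tr(a b a b a b^2) - tr(a b a b a b) = y^2*z^3 - x*y*z^2 - 2*y^2*z - z^3 + x*y + 3*z
tr(b a b a b^4 a) = tr(b) * tr(b a b a b a b^2) - tr(b a b a b a b) = y^3*z^3 - x*y^2*z^2 - 2*y^3*z - 2*y*z^3 + x*y^2 + x*z^2 + 5*y*z - x
tr(a b a b^4 a^-1 b) = tr(b a b a b^4) * tr(a) - tr(b a b a b^4 a) = x*y^4*z^2 - x^2*y^3*z - y^3*z^3 - x*y^4 - 2*x*y^2*z^2 + 2*x^2*y*z + 2*y^3*z + 2*y*z^3 + 3*x*y^2 - 5*y*z - x
tr(a^-1 b^-1 a b a b^4) = tr(a b a b^4 a^-1) * tr(b) - tr(a b a b^4 a^-1 b) = -x*y^4*z^2 + x^2*y^3*z + y^5*z + y^3*z^3 + 2*x*y^2*z^2 - 2*x^2*y*z - 5*y^3*z - 2*y*z^3 - x*y^2 + 6*y*z + x
tr(a b a b^4 a^-2 b^-1) = tr(a^-1 b^-1 a b a b^4) * tr(a) - tr(a^-1 b^-1 a b a b^4 a) = -x^2*y^4*z^2 + x^3*y^3*z + x*y^5*z + x*y^3*z^3 + 2*x^2*y^2*z^2 - 2*x^3*y*z - 5*x*y^3*z - 2*x*y*z^3 - x^2*y^2 - y^2*z^2 + 7*x*y*z + x^2 + y^2 + z^2 - 2
tr(b a b^4 a^-2 b^-2 a) = tr(a b a b^4 a^-2 b^-1) * tr(b) - tr(a b a b^4 a^-2) = -x^2*y^5*z^2 + x^3*y^4*z + x*y^6*z + x*y^4*z^3 + 2*x^2*y^3*z^2 - 2*x^3*y^2*z - 6*x*y^4*z - 2*x*y^2*z^3 + 9*x*y^2*z - x^2*y - y*z^2 + y
tr(b^-2 a^-1 b a b^4 a^-2) = tr(b a b^4 a^-2 b^-2) * tr(a) - tr(b a b^4 a^-2 b^-2 a) = x^2*y^5*z^2 - 2*x^3*y^4*z - x*y^6*z - x*y^4*z^3 + x^4*y^3 + x^2*y^5 - x^2*y^3*z^2 + 4*x^3*y^2*z + 6*x*y^4*z + 2*x*y^2*z^3 - 2*x^4*y - 5*x^2*y^3 - 2*x^2*y*z^2 - 10*x*y^2*z + 7*x^2*y + y*z^2 + x*z - y
tr(a^-1 b a b^3) = tr(b a b^3) * tr(a) - tr(b a b^3 a) = x*y^3*z - x^2*y^2 - y^2*z^2 - x*y*z + x^2 + y^2 + z^2 - 2
tr(a^2) = tr(a) * tr(a) - tr(1) = x^2 - 2
tr(a^2 b^2) = tr(b) * tr(a^2 b) - tr(a^2) = x*y*z - x^2 - y^2 + 2
tr(a^2 b^3) = tr(b) * tr(a^2 b^2) - tr(a^2 b) = x*y^2*z - x^2*y - y^3 - x*z + 3*y
tr(a b^4 a) = tr(b) * tr(a^2 b^3) - tr(a^2 b^2) = x*y^3*z - x^2*y^2 - y^4 - 2*x*y*z + x^2 + 4*y^2 - 2
tr(a b a b^4 a) = tr(a) * tr(b a b^4 a) - tr(b a b^4) = x*y^3*z^2 - x^2*y^2*z - y^4*z - 2*x*y*z^2 + x^2*z + 3*y^2*z + x*y - z
tr(b a b^4 a b^-1 a) = tr(a b a b^4 a) * tr(b) - tr(a b a b^4 a b) = x*y^4*z^2 - x^2*y^3*z - y^5*z - y^3*z^3 - x*y^2*z^2 + x^2*y*z + 5*y^3*z + 2*y*z^3 - x*z^2 - 6*y*z + x
tr(b^-1 a^-1 b a b^4 a) = tr(b a b^4 a b^-1) * tr(a) - tr(b a b^4 a b^-1 a) = -x*y^4*z^2 + 2*x^2*y^3*z + y^5*z + y^3*z^3 - x^3*y^2 - x*y^4 + x*y^2*z^2 - 3*x^2*y*z - 5*y^3*z - 2*y*z^3 + x^3 + 4*x*y^2 + x*z^2 + 6*y*z - 3*x
tr(b^-1 a^-1 b a b^4 a^-1) = tr(b^-1 a^-1 b a b^4) * tr(a) - tr(b^-1 a^-1 b a b^4 a) = x*y^4*z^2 - x^2*y^3*z - y^5*z - y^3*z^3 + x*y^4 - 2*x*y^2*z^2 + 2*x^2*y*z + 5*y^3*z + 2*y*z^3 - 3*x*y^2 - 6*y*z + x
tr(b^-1 a^-1 b a b^4 a^-2) = tr(b^-1 a^-1 b a b^4 a^-1) * tr(a) - tr(b^-1 a^-1 b a b^4) = x^2*y^4*z^2 - x^3*y^3*z - x*y^5*z - x*y^3*z^3 + x^2*y^4 - 2*x^2*y^2*z^2 + 2*x^3*y*z + 4*x*y^3*z + 2*x*y*z^3 - 2*x^2*y^2 + y^2*z^2 - 5*x*y*z - y^2 - z^2 + 2
tr(b a^-2 b^-3 a^-1 b a b^3) = tr(b^-2 a^-1 b a b^4 a^-2) * tr(b) - tr(b^-2 a^-1 b a b^4 a^-2 b) = x^2*y^6*z^2 - 2*x^3*y^5*z - x*y^7*z - x*y^5*z^3 + x^4*y^4 + x^2*y^6 - 2*x^2*y^4*z^2 + 5*x^3*y^3*z + 7*x*y^5*z + 3*x*y^3*z^3 - 2*x^4*y^2 - 6*x^2*y^4 - 2*x^3*y*z - 14*x*y^3*z - 2*x*y*z^3 + 9*x^2*y^2 + 6*x*y*z + z^2 - 2

x^2*y^6*z^2 - 2*x^3*y^5*z - x*y^7*z - x*y^5*z^3 + x^4*y^4 + x^2*y^6 - 2*x^2*y^4*z^2 + 5*x^3*y^3*z + 7*x*y^5*z + 3*x*y^3*z^3 - 2*x^4*y^2 - 6*x^2*y^4 - 2*x^3*y*z - 14*x*y^3*z - 2*x*y*z^3 + 9*x^2*y^2 + 6*x*y*z + z^2 - 2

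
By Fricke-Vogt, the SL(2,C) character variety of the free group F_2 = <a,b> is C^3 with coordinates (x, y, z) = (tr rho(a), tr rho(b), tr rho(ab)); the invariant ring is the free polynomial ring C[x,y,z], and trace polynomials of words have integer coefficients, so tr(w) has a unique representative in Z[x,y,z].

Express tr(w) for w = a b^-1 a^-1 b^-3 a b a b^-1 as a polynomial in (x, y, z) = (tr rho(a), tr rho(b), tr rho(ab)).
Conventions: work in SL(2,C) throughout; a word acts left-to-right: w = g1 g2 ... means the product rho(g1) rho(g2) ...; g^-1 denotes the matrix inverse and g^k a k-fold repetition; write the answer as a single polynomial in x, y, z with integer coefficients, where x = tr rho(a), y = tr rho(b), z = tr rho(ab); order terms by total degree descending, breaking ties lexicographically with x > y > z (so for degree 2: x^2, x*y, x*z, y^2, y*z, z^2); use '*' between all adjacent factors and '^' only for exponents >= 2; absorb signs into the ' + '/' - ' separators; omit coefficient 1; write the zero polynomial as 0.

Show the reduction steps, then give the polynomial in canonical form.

tr(a b a) = tr(a) * tr(b a) - tr(b) = x*z - y
reduce: tr(a b a^2) = tr(a) * tr(a b a) - tr(a b) = x^2*z - x*y - z
tr(b a b a) = tr(a b) * tr(a b) - tr(1)   [split at repeated a] = z^2 - 2
tr(b a b) = tr(b) * tr(a b) - tr(a) = y*z - x
so tr(a b a^2 b) = tr(a) * tr(b a b a) - tr(b a b) = x*z^2 - y*z - x
reduce: tr(a b a^2 b^-1) = tr(a b a^2) * tr(b) - tr(a b a^2 b) = x^2*y*z - x*y^2 - x*z^2 + x
reduce: tr(a b^-2 a b a) = tr(a b a^2 b^-1) * tr(b) - tr(a b a^2) = x^2*y^2*z - x*y^3 - x*y*z^2 - x^2*z + 2*x*y + z
tr(a b a b a b) = tr(a b a b) * tr(a b) - tr(b a)   [split at repeated a] = z^3 - 3*z
so tr(b^-1 a b a b a) = tr(a b a b a) * tr(b) - tr(a b a b a b) = x*y*z^2 - y^2*z - z^3 - x*y + 3*z
reduce: tr(a b^-2 a b a b) = tr(b^-1 a b a b a) * tr(b) - tr(b^-1 a b a b a b) = x*y^2*z^2 - y^3*z - y*z^3 - x*y^2 - x*z^2 + 4*y*z + x
reduce: tr(b^-2 a b a b^-1 a) = tr(a b^-2 a b a) * tr(b) - tr(a b^-2 a b a b) = x^2*y^3*z - x*y^4 - 2*x*y^2*z^2 - x^2*y*z + y^3*z + y*z^3 + 3*x*y^2 + x*z^2 - 3*y*z - x
reduce: tr(b^-1 a b a b^-1 a) = tr(a b^-1 a b a) * tr(b) - tr(a b^-1 a b a b) = x^2*y^2*z - x*y^3 - 2*x*y*z^2 + y^2*z + z^3 + 2*x*y - 3*z
tr(b^-3 a b a b^-1 a) = tr(b^-2 a b a b^-1 a) * tr(b) - tr(b^-2 a b a b^-1 a b) = x^2*y^4*z - x*y^5 - 2*x*y^3*z^2 - 2*x^2*y^2*z + y^4*z + y^2*z^3 + 4*x*y^3 + 3*x*y*z^2 - 4*y^2*z - z^3 - 3*x*y + 3*z
so tr(b^-3 a b a b^-1 a b^-1) = tr(b^-3 a b a b^-1 a) * tr(b) - tr(b^-3 a b a b^-1 a b) = x^2*y^5*z - x*y^6 - 2*x*y^4*z^2 - 3*x^2*y^3*z + y^5*z + y^3*z^3 + 5*x*y^4 + 5*x*y^2*z^2 + x^2*y*z - 5*y^3*z - 2*y*z^3 - 6*x*y^2 - x*z^2 + 6*y*z + x
so tr(a b a^3) = tr(a) * tr(a b a^2) - tr(a b a) = x^3*z - x^2*y - 2*x*z + y
tr(a b a^3 b) = tr(a) * tr(a b a b a) - tr(a b a b) = x^2*z^2 - x*y*z - x^2 - z^2 + 2
tr(a b a^3 b^-1) = tr(a b a^3) * tr(b) - tr(a b a^3 b) = x^3*y*z - x^2*y^2 - x^2*z^2 - x*y*z + x^2 + y^2 + z^2 - 2
tr(a b^-2 a b a^2) = tr(a b a^3 b^-1) * tr(b) - tr(a b a^3) = x^3*y^2*z - x^2*y^3 - x^2*y*z^2 - x^3*z - x*y^2*z + 2*x^2*y + y^3 + y*z^2 + 2*x*z - 3*y
tr(b^2) = tr(b) * tr(b) - tr(1) = y^2 - 2
so tr(b a^2 b) = tr(a) * tr(b^2 a) - tr(b^2) = x*y*z - x^2 - y^2 + 2
tr(a b a^2 b a) = tr(a) * tr(b a^2 b a) - tr(b a^2 b) = x^2*z^2 - 2*x*y*z + y^2 - 2
reduce: tr(b a b a b) = tr(b) * tr(a b a b) - tr(a b a) = y*z^2 - x*z - y
tr(a b a^2 b a b) = tr(a) * tr(b a b a b a) - tr(b a b a b) = x*z^3 - y*z^2 - 2*x*z + y
reduce: tr(a b a^2 b a b^-1) = tr(a b a^2 b a) * tr(b) - tr(a b a^2 b a b) = x^2*y*z^2 - 2*x*y^2*z - x*z^3 + y^3 + y*z^2 + 2*x*z - 3*y
so tr(a b^-2 a b a^2 b) = tr(a b a^2 b a b^-1) * tr(b) - tr(a b a^2 b a) = x^2*y^2*z^2 - 2*x*y^3*z - x*y*z^3 - x^2*z^2 + y^4 + y^2*z^2 + 4*x*y*z - 4*y^2 + 2
tr(a b^-1 a b^-2 a b a) = tr(a b^-2 a b a^2) * tr(b) - tr(a b^-2 a b a^2 b) = x^3*y^3*z - x^2*y^4 - 2*x^2*y^2*z^2 - x^3*y*z + x*y^3*z + x*y*z^3 + 2*x^2*y^2 + x^2*z^2 - 2*x*y*z + y^2 - 2
tr(a b a b a b^-1 a) = tr(a^2 b a b a) * tr(b) - tr(a^2 b a b a b) = x^2*y*z^2 - x*y^2*z - x*z^3 - x^2*y + 2*x*z + y
tr(a b a b a b a b) = tr(a b a b a b) * tr(a b) - tr(b a b a)   [split at repeated a] = z^4 - 4*z^2 + 2
reduce: tr(a b a b a b^-1 a b) = tr(a b a b a b a) * tr(b) - tr(a b a b a b a b) = x*y*z^3 - y^2*z^2 - z^4 - 2*x*y*z + y^2 + 4*z^2 - 2
tr(a b a b a b^-1 a b^-1) = tr(a b a b a b^-1 a) * tr(b) - tr(a b a b a b^-1 a b) = x^2*y^2*z^2 - x*y^3*z - 2*x*y*z^3 - x^2*y^2 + y^2*z^2 + z^4 + 4*x*y*z - 4*z^2 + 2
tr(a b^-1 a b^-2 a b a b) = tr(a b a b a b^-1 a b^-1) * tr(b) - tr(a b a b a b^-1 a) = x^2*y^3*z^2 - x*y^4*z - 2*x*y^2*z^3 - x^2*y^3 - x^2*y*z^2 + y^3*z^2 + y*z^4 + 5*x*y^2*z + x*z^3 + x^2*y - 4*y*z^2 - 2*x*z + y
reduce: tr(b^-2 a b a b^-1 a b^-1 a) = tr(a b^-1 a b^-2 a b a) * tr(b) - tr(a b^-1 a b^-2 a b a b) = x^3*y^4*z - x^2*y^5 - 3*x^2*y^3*z^2 - x^3*y^2*z + 2*x*y^4*z + 3*x*y^2*z^3 + 3*x^2*y^3 + 2*x^2*y*z^2 - y^3*z^2 - y*z^4 - 7*x*y^2*z - x*z^3 - x^2*y + y^3 + 4*y*z^2 + 2*x*z - 3*y
reduce: tr(a^2 b^-1 a b a b) = tr(a b a b a^2) * tr(b) - tr(a b a b a^2 b) = x^2*y*z^2 - x*y^2*z - x*z^3 - x^2*y + 2*x*z + y
tr(a b^-1 a b a b^-1 a) = tr(a^2 b^-1 a b a) * tr(b) - tr(a^2 b^-1 a b a b) = x^3*y^2*z - x^2*y^3 - 2*x^2*y*z^2 + x*z^3 + 2*x^2*y + y^3 + y*z^2 - 2*x*z - 3*y
reduce: tr(a b^-1 a b a b^-1 a b) = tr(a b a b^-1 a b a) * tr(b) - tr(a b a b^-1 a b a b) = x^2*y^2*z^2 - 2*x*y^3*z - 2*x*y*z^3 + y^4 + 2*y^2*z^2 + z^4 + 4*x*y*z - 4*y^2 - 4*z^2 + 2
reduce: tr(b^-1 a b a b^-1 a b^-1 a) = tr(a b^-1 a b a b^-1 a) * tr(b) - tr(a b^-1 a b a b^-1 a b) = x^3*y^3*z - x^2*y^4 - 3*x^2*y^2*z^2 + 2*x*y^3*z + 3*x*y*z^3 + 2*x^2*y^2 - y^2*z^2 - z^4 - 6*x*y*z + y^2 + 4*z^2 - 2
so tr(b^-3 a b a b^-1 a b^-1 a) = tr(b^-2 a b a b^-1 a b^-1 a) * tr(b) - tr(b^-2 a b a b^-1 a b^-1 a b) = x^3*y^5*z - x^2*y^6 - 3*x^2*y^4*z^2 - 2*x^3*y^3*z + 2*x*y^5*z + 3*x*y^3*z^3 + 4*x^2*y^4 + 5*x^2*y^2*z^2 - y^4*z^2 - y^2*z^4 - 9*x*y^3*z - 4*x*y*z^3 - 3*x^2*y^2 + y^4 + 5*y^2*z^2 + z^4 + 8*x*y*z - 4*y^2 - 4*z^2 + 2
tr(a b^-1 a^-1 b^-3 a b a b^-1) = tr(b^-3 a b a b^-1 a b^-1) * tr(a) - tr(b^-3 a b a b^-1 a b^-1 a) = x^2*y^4*z^2 - x^3*y^3*z - x*y^5*z - 2*x*y^3*z^3 + x^2*y^4 + y^4*z^2 + y^2*z^4 + x^3*y*z + 4*x*y^3*z + 2*x*y*z^3 - 3*x^2*y^2 - x^2*z^2 - y^4 - 5*y^2*z^2 - z^4 - 2*x*y*z + x^2 + 4*y^2 + 4*z^2 - 2

x^2*y^4*z^2 - x^3*y^3*z - x*y^5*z - 2*x*y^3*z^3 + x^2*y^4 + y^4*z^2 + y^2*z^4 + x^3*y*z + 4*x*y^3*z + 2*x*y*z^3 - 3*x^2*y^2 - x^2*z^2 - y^4 - 5*y^2*z^2 - z^4 - 2*x*y*z + x^2 + 4*y^2 + 4*z^2 - 2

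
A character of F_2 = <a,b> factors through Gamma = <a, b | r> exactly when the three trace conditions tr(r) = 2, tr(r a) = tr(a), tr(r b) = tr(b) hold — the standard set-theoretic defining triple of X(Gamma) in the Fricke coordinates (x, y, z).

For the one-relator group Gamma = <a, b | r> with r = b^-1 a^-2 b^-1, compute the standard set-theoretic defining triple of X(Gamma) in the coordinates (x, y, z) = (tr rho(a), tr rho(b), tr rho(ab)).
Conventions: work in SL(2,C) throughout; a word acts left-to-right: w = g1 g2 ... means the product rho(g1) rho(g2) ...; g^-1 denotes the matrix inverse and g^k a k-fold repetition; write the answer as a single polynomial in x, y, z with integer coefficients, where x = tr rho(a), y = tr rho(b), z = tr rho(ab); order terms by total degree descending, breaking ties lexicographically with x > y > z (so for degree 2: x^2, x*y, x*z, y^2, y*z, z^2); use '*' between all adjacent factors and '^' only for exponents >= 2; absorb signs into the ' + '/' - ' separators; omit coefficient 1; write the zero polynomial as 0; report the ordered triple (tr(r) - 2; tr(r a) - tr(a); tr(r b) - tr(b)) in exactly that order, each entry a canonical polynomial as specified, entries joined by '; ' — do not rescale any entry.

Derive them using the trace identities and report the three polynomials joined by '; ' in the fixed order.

trace(a^-1) = trace(a) = x
trace(a^-1 b) = trace(b)*trace(a) - trace(b a)  (eliminate a^-1) = x*y - z
trace(b^-1 a^-1) = trace(a^-1)*trace(b) - trace(a^-1 b)  (eliminate b^-1) = z
trace(b^-1 a^-2) = trace(b^-1 a^-1)*trace(a) - trace(b^-1)  (eliminate a^-1) = x*z - y
trace(a^-2) = trace(a^-1)*trace(a) - trace(1)  (eliminate a^-1) = x^2 - 2
trace(b^-1 a^-2 b^-1) = trace(b^-1 a^-2)*trace(b) - trace(b^-1 a^-2 b)  (eliminate b^-1) = x*y*z - x^2 - y^2 + 2
trace(b a b) = trace(b)*trace(a b) - trace(a) = y*z - x
trace(b a b a) = trace(a b)*trace(a b) - trace(1)   [split at repeated a] = z^2 - 2
trace(b a b a^-1) = trace(b a b)*trace(a) - trace(b a b a) = x*y*z - x^2 - z^2 + 2
trace(a^-2 b a b) = trace(b a b a^-1)*trace(a) - trace(b a b) = x^2*y*z - x^3 - x*z^2 - y*z + 3*x
trace(a b^-1 a^-2 b) = trace(a^-2 b a)*trace(b) - trace(a^-2 b a b) = -x^2*y*z + x^3 + x*y^2 + x*z^2 - 3*x
trace(b^-1 a^-2 b^-1 a) = trace(a b^-1 a^-2)*trace(b) - trace(a b^-1 a^-2 b) = x^2*y*z - x^3 - x*y^2 - x*z^2 + y*z + 3*x
assemble the triple (trace(r) - 2; trace(r a) - x; trace(r b) - y)

x*y*z - x^2 - y^2; x^2*y*z - x^3 - x*y^2 - x*z^2 + y*z + 2*x; x*z - 2*y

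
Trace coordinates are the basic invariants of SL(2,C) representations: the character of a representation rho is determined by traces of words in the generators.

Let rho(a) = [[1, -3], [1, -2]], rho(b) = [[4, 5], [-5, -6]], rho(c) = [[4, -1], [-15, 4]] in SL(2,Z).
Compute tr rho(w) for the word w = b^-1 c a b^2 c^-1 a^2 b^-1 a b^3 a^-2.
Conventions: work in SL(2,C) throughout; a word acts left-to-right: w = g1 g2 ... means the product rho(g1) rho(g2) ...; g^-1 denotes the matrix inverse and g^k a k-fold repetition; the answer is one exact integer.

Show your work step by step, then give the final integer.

-561881438

rho(b^-1) = [[-6, -5], [5, 4]]
... * rho(c) = [[4, -1], [-15, 4]]  ->  [[51, -14], [-40, 11]]
... * rho(a) = [[1, -3], [1, -2]]  ->  [[37, -125], [-29, 98]]
... * rho(b) = [[4, 5], [-5, -6]]  ->  [[773, 935], [-606, -733]]
... * rho(b) = [[4, 5], [-5, -6]]  ->  [[-1583, -1745], [1241, 1368]]
... * rho(c^-1) = [[4, 1], [15, 4]]  ->  [[-32507, -8563], [25484, 6713]]
... * rho(a) = [[1, -3], [1, -2]]  ->  [[-41070, 114647], [32197, -89878]]
... * rho(a) = [[1, -3], [1, -2]]  ->  [[73577, -106084], [-57681, 83165]]
... * rho(b^-1) = [[-6, -5], [5, 4]]  ->  [[-971882, -792221], [761911, 621065]]
... * rho(a) = [[1, -3], [1, -2]]  ->  [[-1764103, 4500088], [1382976, -3527863]]
... * rho(b) = [[4, 5], [-5, -6]]  ->  [[-29556852, -35821043], [23171219, 28082058]]
... * rho(b) = [[4, 5], [-5, -6]]  ->  [[60877807, 67141998], [-47725414, -52636253]]
... * rho(b) = [[4, 5], [-5, -6]]  ->  [[-92198762, -98462953], [72279609, 77190448]]
... * rho(a^-1) = [[-2, 3], [-1, 1]]  ->  [[282860477, -375059239], [-221749666, 294029275]]
... * rho(a^-1) = [[-2, 3], [-1, 1]]  ->  [[-190661715, 473522192], [149470057, -371219723]]
tr = -190661715 + -371219723 = -561881438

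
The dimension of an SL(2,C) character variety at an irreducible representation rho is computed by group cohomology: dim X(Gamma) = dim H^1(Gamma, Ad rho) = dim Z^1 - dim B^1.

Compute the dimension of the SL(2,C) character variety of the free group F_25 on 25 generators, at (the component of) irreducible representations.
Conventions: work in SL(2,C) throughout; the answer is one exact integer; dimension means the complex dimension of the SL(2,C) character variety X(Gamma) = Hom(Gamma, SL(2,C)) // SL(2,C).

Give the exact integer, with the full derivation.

Here Gamma is free of rank 25 — no relator constrains a cocycle.
A cocycle picks one sl_2 vector per generator freely, giving dim Z^1 = 3*25 = 75.
Irreducibility makes the coboundary map sl_2 -> Z^1 injective (trivial centralizer), so dim B^1 = 3.
dim H^1 = 75 - 3 = 72, which is dim X.

72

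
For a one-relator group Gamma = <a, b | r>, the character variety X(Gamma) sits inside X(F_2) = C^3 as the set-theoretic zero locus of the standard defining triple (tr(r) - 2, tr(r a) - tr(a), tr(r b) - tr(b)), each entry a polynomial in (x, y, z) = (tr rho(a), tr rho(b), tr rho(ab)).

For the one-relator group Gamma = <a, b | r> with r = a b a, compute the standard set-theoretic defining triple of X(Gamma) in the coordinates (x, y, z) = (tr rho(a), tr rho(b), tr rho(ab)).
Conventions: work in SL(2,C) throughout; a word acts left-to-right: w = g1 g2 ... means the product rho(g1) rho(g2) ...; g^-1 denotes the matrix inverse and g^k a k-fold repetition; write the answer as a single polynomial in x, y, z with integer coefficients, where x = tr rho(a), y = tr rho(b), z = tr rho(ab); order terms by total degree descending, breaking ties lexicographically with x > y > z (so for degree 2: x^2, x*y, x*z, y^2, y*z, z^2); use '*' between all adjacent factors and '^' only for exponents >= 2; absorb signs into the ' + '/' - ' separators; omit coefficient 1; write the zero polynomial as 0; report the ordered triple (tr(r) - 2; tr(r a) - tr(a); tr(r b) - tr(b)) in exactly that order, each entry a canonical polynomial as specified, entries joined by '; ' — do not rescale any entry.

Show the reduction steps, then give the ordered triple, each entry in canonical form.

apply: trace(a b a) = trace(a) * trace(b a) - trace(b)  (reduce the a square) = x*z - y
trace(a b a^2) = trace(a) * trace(b a^2) - trace(b a)   [square of a] = x^2*z - x*y - z
apply: trace(a b a b) = trace(a b) * trace(a b) - trace(1)  (split on a) = z^2 - 2
assemble the triple (trace(r) - 2; trace(r a) - x; trace(r b) - y)

x*z - y - 2; x^2*z - x*y - x - z; z^2 - y - 2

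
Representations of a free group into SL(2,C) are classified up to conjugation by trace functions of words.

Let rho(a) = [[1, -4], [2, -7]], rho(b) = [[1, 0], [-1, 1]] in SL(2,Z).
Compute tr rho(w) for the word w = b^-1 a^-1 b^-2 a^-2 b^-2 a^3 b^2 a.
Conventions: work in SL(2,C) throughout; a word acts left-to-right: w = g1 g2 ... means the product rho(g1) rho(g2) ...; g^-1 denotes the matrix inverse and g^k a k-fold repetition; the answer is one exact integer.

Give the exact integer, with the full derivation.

rho(b^-1) = [[1, 0], [1, 1]]
... * rho(a^-1) = [[-7, 4], [-2, 1]]  ->  [[-7, 4], [-9, 5]]
... * rho(b^-1) = [[1, 0], [1, 1]]  ->  [[-3, 4], [-4, 5]]
... * rho(b^-1) = [[1, 0], [1, 1]]  ->  [[1, 4], [1, 5]]
... * rho(a^-1) = [[-7, 4], [-2, 1]]  ->  [[-15, 8], [-17, 9]]
... * rho(a^-1) = [[-7, 4], [-2, 1]]  ->  [[89, -52], [101, -59]]
... * rho(b^-1) = [[1, 0], [1, 1]]  ->  [[37, -52], [42, -59]]
... * rho(b^-1) = [[1, 0], [1, 1]]  ->  [[-15, -52], [-17, -59]]
... * rho(a) = [[1, -4], [2, -7]]  ->  [[-119, 424], [-135, 481]]
... * rho(a) = [[1, -4], [2, -7]]  ->  [[729, -2492], [827, -2827]]
... * rho(a) = [[1, -4], [2, -7]]  ->  [[-4255, 14528], [-4827, 16481]]
... * rho(b) = [[1, 0], [-1, 1]]  ->  [[-18783, 14528], [-21308, 16481]]
... * rho(b) = [[1, 0], [-1, 1]]  ->  [[-33311, 14528], [-37789, 16481]]
... * rho(a) = [[1, -4], [2, -7]]  ->  [[-4255, 31548], [-4827, 35789]]
tr = -4255 + 35789 = 31534

31534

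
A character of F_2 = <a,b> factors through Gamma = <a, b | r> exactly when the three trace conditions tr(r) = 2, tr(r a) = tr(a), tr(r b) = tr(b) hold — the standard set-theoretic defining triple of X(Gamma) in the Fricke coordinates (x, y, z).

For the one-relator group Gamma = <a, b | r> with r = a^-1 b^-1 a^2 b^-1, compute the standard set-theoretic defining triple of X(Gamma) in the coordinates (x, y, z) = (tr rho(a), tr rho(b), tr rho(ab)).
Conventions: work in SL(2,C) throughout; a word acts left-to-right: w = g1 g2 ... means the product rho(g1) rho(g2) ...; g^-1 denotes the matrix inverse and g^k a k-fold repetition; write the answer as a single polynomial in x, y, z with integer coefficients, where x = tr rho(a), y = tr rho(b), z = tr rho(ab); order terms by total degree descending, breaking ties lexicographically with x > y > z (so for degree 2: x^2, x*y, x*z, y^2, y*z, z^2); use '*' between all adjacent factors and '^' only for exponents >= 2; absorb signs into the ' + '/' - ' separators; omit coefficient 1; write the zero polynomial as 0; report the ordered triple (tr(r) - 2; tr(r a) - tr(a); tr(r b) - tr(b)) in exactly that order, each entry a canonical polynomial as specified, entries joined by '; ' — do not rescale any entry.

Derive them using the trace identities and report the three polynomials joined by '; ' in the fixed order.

reduce: tr(a^2) = tr(a) * tr(a) - tr(1) = x^2 - 2
tr(a^2 b) = tr(a) * tr(b a) - tr(b) = x*z - y
so tr(a^2 b^-1) = tr(a^2) * tr(b) - tr(a^2 b) = x^2*y - x*z - y
tr(b^-1 a^2 b^-1) = tr(a^2 b^-1) * tr(b) - tr(a^2) = x^2*y^2 - x*y*z - x^2 - y^2 + 2
so tr(a^3) = tr(a) * tr(a^2) - tr(a) = x^3 - 3*x
tr(a^3 b) = tr(a) * tr(a b a) - tr(a b) = x^2*z - x*y - z
reduce: tr(a b^-1 a^2) = tr(a^3) * tr(b) - tr(a^3 b) = x^3*y - x^2*z - 2*x*y + z
reduce: tr(b a b a) = tr(a b) * tr(a b) - tr(1)   [split at repeated a] = z^2 - 2
tr(b a b) = tr(b) * tr(a b) - tr(a) = y*z - x
tr(a^2 b a b) = tr(a) * tr(b a b a) - tr(b a b) = x*z^2 - y*z - x
reduce: tr(a b^-1 a^2 b) = tr(a^2 b a) * tr(b) - tr(a^2 b a b) = x^2*y*z - x*y^2 - x*z^2 + x
so tr(b^-1 a^2 b^-1 a) = tr(a b^-1 a^2) * tr(b) - tr(a b^-1 a^2 b) = x^3*y^2 - 2*x^2*y*z - x*y^2 + x*z^2 + y*z - x
tr(a^-1 b^-1 a^2 b^-1) = tr(b^-1 a^2 b^-1) * tr(a) - tr(b^-1 a^2 b^-1 a) = x^2*y*z - x^3 - x*z^2 - y*z + 3*x
tr(b^-1 a) = tr(a) * tr(b) - tr(a b)  (eliminate b^-1) = x*y - z
assemble the triple (tr(r) - 2; tr(r a) - x; tr(r b) - y)

x^2*y*z - x^3 - x*z^2 - y*z + 3*x - 2; x^2*y^2 - x*y*z - x^2 - y^2 - x + 2; x*y - y - z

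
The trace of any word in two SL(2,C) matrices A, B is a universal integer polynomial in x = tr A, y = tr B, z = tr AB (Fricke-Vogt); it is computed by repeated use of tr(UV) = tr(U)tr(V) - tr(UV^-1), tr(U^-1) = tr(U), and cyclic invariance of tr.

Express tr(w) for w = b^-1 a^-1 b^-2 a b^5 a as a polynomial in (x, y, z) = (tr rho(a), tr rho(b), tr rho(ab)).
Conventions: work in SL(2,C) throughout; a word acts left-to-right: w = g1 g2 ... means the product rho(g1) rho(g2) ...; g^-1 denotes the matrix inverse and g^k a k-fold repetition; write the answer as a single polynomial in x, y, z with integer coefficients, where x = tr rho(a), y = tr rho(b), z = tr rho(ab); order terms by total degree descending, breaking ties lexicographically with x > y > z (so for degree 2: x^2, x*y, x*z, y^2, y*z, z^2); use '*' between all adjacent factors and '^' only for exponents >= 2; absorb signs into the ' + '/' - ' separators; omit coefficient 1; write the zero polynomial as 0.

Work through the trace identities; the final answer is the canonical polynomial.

x*y^6*z^2 - 2*x^2*y^5*z - y^7*z - y^5*z^3 + x^3*y^4 + x*y^6 - 2*x*y^4*z^2 + 5*x^2*y^3*z + 7*y^5*z + 3*y^3*z^3 - 2*x^3*y^2 - 6*x*y^4 - x*y^2*z^2 - x^2*y*z - 13*y^3*z - y*z^3 + 8*x*y^2 + 5*y*z - x

trace(b a b) = trace(b) * trace(a b) - trace(a)  (reduce the b square) = y*z - x
trace(a b^3) = trace(b) * trace(b a b) - trace(b a)  (reduce the b square) = y^2*z - x*y - z
trace(b^2) = trace(b) * trace(b) - trace(1)  (reduce the b square) = y^2 - 2
trace(b^3) = trace(b) * trace(b^2) - trace(b)  (reduce the b square) = y^3 - 3*y
trace(b^2 a^2 b) = trace(a) * trace(b^3 a) - trace(b^3)  (reduce the a square) = x*y^2*z - x^2*y - y^3 - x*z + 3*y
trace(a^2 b) = trace(a) * trace(b a) - trace(b)  (reduce the a square) = x*z - y
trace(a^2) = trace(a) * trace(a) - trace(1)  (reduce the a square) = x^2 - 2
next, trace(b^2 a^2) = trace(b) * trace(a^2 b) - trace(a^2)  (reduce the b square) = x*y*z - x^2 - y^2 + 2
trace(b^2 a^2 b^2) = trace(b) * trace(b^2 a^2 b) - trace(b^2 a^2)  (reduce the b square) = x*y^3*z - x^2*y^2 - y^4 - 2*x*y*z + x^2 + 4*y^2 - 2
trace(a b^5 a) = trace(b) * trace(b^2 a^2 b^2) - trace(b^2 a^2 b)  (reduce the b square) = x*y^4*z - x^2*y^3 - y^5 - 3*x*y^2*z + 2*x^2*y + 5*y^3 + x*z - 5*y
trace(a b a b) = trace(b a) * trace(b a) - trace(1)  (split on b) = z^2 - 2
trace(a b a b^2) = trace(b) * trace(a b a b) - trace(a b a)  (reduce the b square) = y*z^2 - x*z - y
and trace(a b a b^3) = trace(b) * trace(a b a b^2) - trace(a b a b)  (reduce the b square) = y^2*z^2 - x*y*z - y^2 - z^2 + 2
and trace(b a b a b^3) = trace(b) * trace(a b a b^3) - trace(a b a b^2)  (reduce the b square) = y^3*z^2 - x*y^2*z - y^3 - 2*y*z^2 + x*z + 3*y
trace(a b^5 a b) = trace(b) * trace(b a b a b^3) - trace(b a b a b^2)  (reduce the b square) = y^4*z^2 - x*y^3*z - y^4 - 3*y^2*z^2 + 2*x*y*z + 4*y^2 + z^2 - 2
trace(b^-1 a b^5 a) = trace(a b^5 a) * trace(b) - trace(a b^5 a b)  (eliminate b^-1) = x*y^5*z - x^2*y^4 - y^6 - y^4*z^2 - 2*x*y^3*z + 2*x^2*y^2 + 6*y^4 + 3*y^2*z^2 - x*y*z - 9*y^2 - z^2 + 2
and trace(a b a^2 b^2) = trace(a) * trace(b^2 a b a) - trace(b^2 a b)  (reduce the a square) = x*y*z^2 - x^2*z - y^2*z + z
trace(a b a^2 b) = trace(a) * trace(b a b a) - trace(b a b)  (reduce the a square) = x*z^2 - y*z - x
and trace(b^2 a b a^2 b) = trace(b) * trace(a b a^2 b^2) - trace(a b a^2 b)  (reduce the b square) = x*y^2*z^2 - x^2*y*z - y^3*z - x*z^2 + 2*y*z + x
next, trace(a b a^2 b^4) = trace(b) * trace(b^2 a b a^2 b) - trace(b^2 a b a^2)  (reduce the b square) = x*y^3*z^2 - x^2*y^2*z - y^4*z - 2*x*y*z^2 + x^2*z + 3*y^2*z + x*y - z
and trace(a b^5 a b a) = trace(b) * trace(a b a^2 b^4) - trace(a b a^2 b^3)  (reduce the b square) = x*y^4*z^2 - x^2*y^3*z - y^5*z - 3*x*y^2*z^2 + 2*x^2*y*z + 4*y^3*z + x*y^2 + x*z^2 - 3*y*z - x
and trace(a b a b a b) = trace(a b a b) * trace(a b) - trace(b a)  (split on a) = z^3 - 3*z
trace(a b a b a b^2) = trace(b) * trace(a b a b a b) - trace(a b a b a)  (reduce the b square) = y*z^3 - x*z^2 - 2*y*z + x
trace(b a b a b a b^2) = trace(b) * trace(a b a b a b^2) - trace(a b a b a b)  (reduce the b square) = y^2*z^3 - x*y*z^2 - 2*y^2*z - z^3 + x*y + 3*z
trace(b a b a b a b^3) = trace(b) * trace(b a b a b a b^2) - trace(b a b a b a b)  (reduce the b square) = y^3*z^3 - x*y^2*z^2 - 2*y^3*z - 2*y*z^3 + x*y^2 + x*z^2 + 5*y*z - x
next, trace(a b^5 a b a b) = trace(b) * trace(b a b a b a b^3) - trace(b a b a b a b^2)  (reduce the b square) = y^4*z^3 - x*y^3*z^2 - 2*y^4*z - 3*y^2*z^3 + x*y^3 + 2*x*y*z^2 + 7*y^2*z + z^3 - 2*x*y - 3*z
next, trace(b^-1 a b^5 a b a) = trace(a b^5 a b a) * trace(b) - trace(a b^5 a b a b)  (eliminate b^-1) = x*y^5*z^2 - x^2*y^4*z - y^6*z - y^4*z^3 - 2*x*y^3*z^2 + 2*x^2*y^2*z + 6*y^4*z + 3*y^2*z^3 - x*y*z^2 - 10*y^2*z - z^3 + x*y + 3*z
and trace(b^-2 a b^5 a b a) = trace(b^-1 a b^5 a b a) * trace(b) - trace(b^-1 a b^5 a b a b)  (eliminate b^-1) = x*y^6*z^2 - x^2*y^5*z - y^7*z - y^5*z^3 - 3*x*y^4*z^2 + 3*x^2*y^3*z + 7*y^5*z + 3*y^3*z^3 + 2*x*y^2*z^2 - 2*x^2*y*z - 14*y^3*z - y*z^3 - x*z^2 + 6*y*z + x
next, trace(a^-1 b^-2 a b^5 a b) = trace(b^-2 a b^5 a b) * trace(a) - trace(b^-2 a b^5 a b a)  (eliminate a^-1) = -x*y^6*z^2 + 2*x^2*y^5*z + y^7*z + y^5*z^3 - x^3*y^4 - x*y^6 + 2*x*y^4*z^2 - 5*x^2*y^3*z - 7*y^5*z - 3*y^3*z^3 + 2*x^3*y^2 + 6*x*y^4 + x*y^2*z^2 + x^2*y*z + 14*y^3*z + y*z^3 - 9*x*y^2 - 6*y*z + x
and trace(b^-1 a^-1 b^-2 a b^5 a) = trace(a^-1 b^-2 a b^5 a) * trace(b) - trace(a^-1 b^-2 a b^5 a b)  (eliminate b^-1) = x*y^6*z^2 - 2*x^2*y^5*z - y^7*z - y^5*z^3 + x^3*y^4 + x*y^6 - 2*x*y^4*z^2 + 5*x^2*y^3*z + 7*y^5*z + 3*y^3*z^3 - 2*x^3*y^2 - 6*x*y^4 - x*y^2*z^2 - x^2*y*z - 13*y^3*z - y*z^3 + 8*x*y^2 + 5*y*z - x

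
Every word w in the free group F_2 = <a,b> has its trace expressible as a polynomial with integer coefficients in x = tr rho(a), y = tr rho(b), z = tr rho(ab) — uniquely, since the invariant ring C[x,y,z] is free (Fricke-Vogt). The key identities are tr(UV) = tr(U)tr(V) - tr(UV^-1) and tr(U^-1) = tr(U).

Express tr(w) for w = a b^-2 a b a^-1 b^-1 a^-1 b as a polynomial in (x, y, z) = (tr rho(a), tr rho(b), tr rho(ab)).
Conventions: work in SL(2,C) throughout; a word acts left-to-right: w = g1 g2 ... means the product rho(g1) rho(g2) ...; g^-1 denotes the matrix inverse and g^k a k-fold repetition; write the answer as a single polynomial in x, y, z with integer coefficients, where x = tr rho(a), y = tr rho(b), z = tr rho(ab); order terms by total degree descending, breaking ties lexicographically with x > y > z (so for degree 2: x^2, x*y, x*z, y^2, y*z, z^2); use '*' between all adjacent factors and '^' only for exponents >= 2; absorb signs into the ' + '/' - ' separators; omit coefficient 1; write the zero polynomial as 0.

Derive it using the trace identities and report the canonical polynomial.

x^2*y^3*z^2 - x^3*y^2*z - 2*x*y^4*z - 2*x*y^2*z^3 + x^2*y^3 + y^5 + 2*y^3*z^2 + y*z^4 + x^3*z + 6*x*y^2*z + x*z^3 - x^2*y - 5*y^3 - 5*y*z^2 - 4*x*z + 5*y

tr(b^2 a) = tr(b)*tr(a b) - tr(a) = y*z - x
tr(b^2) = tr(b)*tr(b) - tr(1) = y^2 - 2
next, tr(a b^2 a) = tr(a)*tr(b^2 a) - tr(b^2) = x*y*z - x^2 - y^2 + 2
tr(a b a b) = tr(a b)*tr(a b) - tr(1) = z^2 - 2
tr(a b a) = tr(a)*tr(b a) - tr(b) = x*z - y
next, tr(a b^2 a b) = tr(b)*tr(a b a b) - tr(a b a) = y*z^2 - x*z - y
tr(b a b^-1 a b) = tr(a b^2 a)*tr(b) - tr(a b^2 a b) = x*y^2*z - x^2*y - y^3 - y*z^2 + x*z + 3*y
and tr(a b a b a) = tr(a)*tr(b a b a) - tr(b a b) = x*z^2 - y*z - x
next, tr(a b a b a b) = tr(b a b a)*tr(b a) - tr(a b) = z^3 - 3*z
next, tr(b a b^-1 a b a) = tr(a b a b a)*tr(b) - tr(a b a b a b) = x*y*z^2 - y^2*z - z^3 - x*y + 3*z
next, tr(a^-1 b a b^-1 a b) = tr(b a b^-1 a b)*tr(a) - tr(b a b^-1 a b a) = x^2*y^2*z - x^3*y - x*y^3 - 2*x*y*z^2 + x^2*z + y^2*z + z^3 + 4*x*y - 3*z
and tr(b^-1 a b a^-2 b a) = tr(a^-1 b a b^-1 a b)*tr(a) - tr(a^-1 b a b^-1 a b a) = x^3*y^2*z - x^4*y - x^2*y^3 - 2*x^2*y*z^2 + x^3*z + x*z^3 + 5*x^2*y + y^3 + y*z^2 - 4*x*z - 3*y
tr(a^-1 b a^2 b) = tr(b a^2 b)*tr(a) - tr(b a^2 b a) = x^2*y*z - x^3 - x*y^2 - x*z^2 + y*z + 3*x
next, tr(a b a^-2 b a) = tr(a^-1 b a^2 b)*tr(a) - tr(a^-1 b a^2 b a) = x^3*y*z - x^4 - x^2*y^2 - x^2*z^2 + 4*x^2 + y^2 - 2
tr(a^-1 b a b^-2 a b a^-1) = tr(b^-1 a b a^-2 b a)*tr(b) - tr(b^-1 a b a^-2 b a b) = x^3*y^3*z - x^4*y^2 - x^2*y^4 - 2*x^2*y^2*z^2 + x*y*z^3 + x^4 + 6*x^2*y^2 + x^2*z^2 + y^4 + y^2*z^2 - 4*x*y*z - 4*x^2 - 4*y^2 + 2
next, tr(b a^2 b^2) = tr(b)*tr(b a^2 b) - tr(b a^2) = x*y^2*z - x^2*y - y^3 - x*z + 3*y
tr(a b a^2) = tr(a)*tr(b a^2) - tr(b a) = x^2*z - x*y - z
next, tr(b a^2 b^2 a) = tr(b)*tr(a b a^2 b) - tr(a b a^2) = x*y*z^2 - x^2*z - y^2*z + z
and tr(b a^-1 b a^2 b) = tr(b a^2 b^2)*tr(a) - tr(b a^2 b^2 a) = x^2*y^2*z - x^3*y - x*y^3 - x*y*z^2 + y^2*z + 3*x*y - z
tr(b a b^2) = tr(b)*tr(b a b) - tr(b a) = y^2*z - x*y - z
next, tr(b a^2 b a b) = tr(a)*tr(b a b^2 a) - tr(b a b^2) = x*y*z^2 - x^2*z - y^2*z + z
next, tr(b a^2 b a b a) = tr(a)*tr(b a b a b a) - tr(b a b a b) = x*z^3 - y*z^2 - 2*x*z + y
tr(b a^-1 b a^2 b a) = tr(b a^2 b a b)*tr(a) - tr(b a^2 b a b a) = x^2*y*z^2 - x^3*z - x*y^2*z - x*z^3 + y*z^2 + 3*x*z - y
tr(a b a^-1 b a^-1 b a) = tr(b a^-1 b a^2 b)*tr(a) - tr(b a^-1 b a^2 b a) = x^3*y^2*z - x^4*y - x^2*y^3 - 2*x^2*y*z^2 + x^3*z + 2*x*y^2*z + x*z^3 + 3*x^2*y - y*z^2 - 4*x*z + y
tr(b a b a b^2) = tr(b)*tr(a b a b^2) - tr(a b a b) = y^2*z^2 - x*y*z - y^2 - z^2 + 2
and tr(b a b a b^2 a) = tr(b)*tr(a b a b a b) - tr(a b a b a) = y*z^3 - x*z^2 - 2*y*z + x
tr(b a^-1 b a b a b) = tr(b a b a b^2)*tr(a) - tr(b a b a b^2 a) = x*y^2*z^2 - x^2*y*z - y*z^3 - x*y^2 + 2*y*z + x
and tr(b a b a b a b a) = tr(a b a b a b)*tr(a b) - tr(b a b a) = z^4 - 4*z^2 + 2
tr(b a^-1 b a b a b a) = tr(b a b a b a b)*tr(a) - tr(b a b a b a b a) = x*y*z^3 - x^2*z^2 - z^4 - 2*x*y*z + x^2 + 4*z^2 - 2
tr(a b a^-1 b a^-1 b a b) = tr(b a^-1 b a b a b)*tr(a) - tr(b a^-1 b a b a b a) = x^2*y^2*z^2 - x^3*y*z - 2*x*y*z^3 - x^2*y^2 + x^2*z^2 + z^4 + 4*x*y*z - 4*z^2 + 2
tr(b^-1 a b a^-1 b a^-1 b a) = tr(a b a^-1 b a^-1 b a)*tr(b) - tr(a b a^-1 b a^-1 b a b) = x^3*y^3*z - x^4*y^2 - x^2*y^4 - 3*x^2*y^2*z^2 + 2*x^3*y*z + 2*x*y^3*z + 3*x*y*z^3 + 4*x^2*y^2 - x^2*z^2 - y^2*z^2 - z^4 - 8*x*y*z + y^2 + 4*z^2 - 2
tr(a^-1 b a b^-2 a b a^-1 b) = tr(b^-1 a b a^-1 b a^-1 b a)*tr(b) - tr(b^-1 a b a^-1 b a^-1 b a b) = x^3*y^4*z - x^4*y^3 - x^2*y^5 - 3*x^2*y^3*z^2 + x^3*y^2*z + 2*x*y^4*z + 3*x*y^2*z^3 + x^4*y + 5*x^2*y^3 + x^2*y*z^2 - y^3*z^2 - y*z^4 - x^3*z - 10*x*y^2*z - x*z^3 - 3*x^2*y + y^3 + 5*y*z^2 + 4*x*z - 3*y
and tr(a b^-2 a b a^-1 b^-1 a^-1 b) = tr(a^-1 b a b^-2 a b a^-1)*tr(b) - tr(a^-1 b a b^-2 a b a^-1 b) = x^2*y^3*z^2 - x^3*y^2*z - 2*x*y^4*z - 2*x*y^2*z^3 + x^2*y^3 + y^5 + 2*y^3*z^2 + y*z^4 + x^3*z + 6*x*y^2*z + x*z^3 - x^2*y - 5*y^3 - 5*y*z^2 - 4*x*z + 5*y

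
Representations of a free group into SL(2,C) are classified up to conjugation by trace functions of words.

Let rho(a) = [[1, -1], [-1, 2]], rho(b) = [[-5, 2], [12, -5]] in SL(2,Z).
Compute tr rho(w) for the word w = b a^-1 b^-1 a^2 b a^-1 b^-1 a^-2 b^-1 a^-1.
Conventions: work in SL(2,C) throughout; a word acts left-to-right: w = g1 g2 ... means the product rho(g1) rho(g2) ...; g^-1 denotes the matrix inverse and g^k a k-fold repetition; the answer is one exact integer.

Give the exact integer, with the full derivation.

1230998

rho(b) = [[-5, 2], [12, -5]]
... * rho(a^-1) = [[2, 1], [1, 1]]  ->  [[-8, -3], [19, 7]]
... * rho(b^-1) = [[-5, -2], [-12, -5]]  ->  [[76, 31], [-179, -73]]
... * rho(a) = [[1, -1], [-1, 2]]  ->  [[45, -14], [-106, 33]]
... * rho(a) = [[1, -1], [-1, 2]]  ->  [[59, -73], [-139, 172]]
... * rho(b) = [[-5, 2], [12, -5]]  ->  [[-1171, 483], [2759, -1138]]
... * rho(a^-1) = [[2, 1], [1, 1]]  ->  [[-1859, -688], [4380, 1621]]
... * rho(b^-1) = [[-5, -2], [-12, -5]]  ->  [[17551, 7158], [-41352, -16865]]
... * rho(a^-1) = [[2, 1], [1, 1]]  ->  [[42260, 24709], [-99569, -58217]]
... * rho(a^-1) = [[2, 1], [1, 1]]  ->  [[109229, 66969], [-257355, -157786]]
... * rho(b^-1) = [[-5, -2], [-12, -5]]  ->  [[-1349773, -553303], [3180207, 1303640]]
... * rho(a^-1) = [[2, 1], [1, 1]]  ->  [[-3252849, -1903076], [7664054, 4483847]]
tr = -3252849 + 4483847 = 1230998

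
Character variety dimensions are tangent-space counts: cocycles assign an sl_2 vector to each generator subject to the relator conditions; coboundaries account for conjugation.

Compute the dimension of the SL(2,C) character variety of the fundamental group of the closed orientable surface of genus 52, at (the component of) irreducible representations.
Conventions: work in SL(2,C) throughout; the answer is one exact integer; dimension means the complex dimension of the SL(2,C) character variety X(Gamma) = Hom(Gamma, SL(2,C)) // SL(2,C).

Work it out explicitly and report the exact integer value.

The genus-52 surface group: 2g = 104 generators, one relator prod [a_i, b_i].
Unconstrained cocycle data is one sl_2 vector per generator (312 dimensions), cut by the relator condition d_2(z) = 0.
At an irreducible rho, H^2 = coker(d_2) vanishes (Poincare duality: H^2 is dual to H^0 = invariants = 0), so d_2 is surjective onto sl_2 and dim Z^1 = 312 - 3 = 309.
Coboundaries contribute dim B^1 = 3 (injective at irreducible rho).
dim X = dim H^1 = 309 - 3 = 306.

306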